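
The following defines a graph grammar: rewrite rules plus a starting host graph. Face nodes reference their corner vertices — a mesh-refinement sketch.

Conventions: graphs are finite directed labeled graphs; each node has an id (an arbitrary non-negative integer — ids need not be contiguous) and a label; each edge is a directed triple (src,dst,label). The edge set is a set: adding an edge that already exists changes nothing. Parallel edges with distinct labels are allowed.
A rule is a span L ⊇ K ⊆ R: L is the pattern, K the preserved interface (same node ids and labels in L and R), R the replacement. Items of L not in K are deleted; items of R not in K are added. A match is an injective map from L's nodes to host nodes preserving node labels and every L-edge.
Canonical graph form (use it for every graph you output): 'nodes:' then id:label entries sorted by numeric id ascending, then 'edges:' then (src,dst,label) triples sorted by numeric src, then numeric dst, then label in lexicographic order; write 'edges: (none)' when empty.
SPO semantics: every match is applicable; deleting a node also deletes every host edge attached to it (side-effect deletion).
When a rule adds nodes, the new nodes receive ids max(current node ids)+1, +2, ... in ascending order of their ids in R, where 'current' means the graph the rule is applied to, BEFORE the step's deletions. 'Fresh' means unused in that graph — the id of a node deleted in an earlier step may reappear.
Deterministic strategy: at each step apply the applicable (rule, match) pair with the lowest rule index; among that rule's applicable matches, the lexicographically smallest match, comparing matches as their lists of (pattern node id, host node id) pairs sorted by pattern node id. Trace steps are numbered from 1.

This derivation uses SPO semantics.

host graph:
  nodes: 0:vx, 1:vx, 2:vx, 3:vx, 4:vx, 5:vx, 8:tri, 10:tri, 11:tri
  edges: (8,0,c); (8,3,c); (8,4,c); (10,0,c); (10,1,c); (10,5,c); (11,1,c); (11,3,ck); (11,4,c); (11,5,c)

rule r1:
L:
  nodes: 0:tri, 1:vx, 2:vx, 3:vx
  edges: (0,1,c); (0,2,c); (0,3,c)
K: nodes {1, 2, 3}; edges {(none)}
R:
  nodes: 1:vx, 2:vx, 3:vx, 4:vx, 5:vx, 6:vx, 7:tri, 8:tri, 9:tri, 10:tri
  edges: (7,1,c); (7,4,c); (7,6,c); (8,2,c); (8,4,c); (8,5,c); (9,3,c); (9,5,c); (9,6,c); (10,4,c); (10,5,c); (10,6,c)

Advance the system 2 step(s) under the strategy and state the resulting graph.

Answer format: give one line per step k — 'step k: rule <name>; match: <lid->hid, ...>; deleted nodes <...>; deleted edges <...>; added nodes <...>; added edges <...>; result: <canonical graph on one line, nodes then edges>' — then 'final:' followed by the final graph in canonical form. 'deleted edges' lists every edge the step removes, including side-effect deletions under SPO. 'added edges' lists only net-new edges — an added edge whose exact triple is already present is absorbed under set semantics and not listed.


step 1: rule r1; match: 0->8, 1->0, 2->3, 3->4; deleted nodes 8; deleted edges (8,0,c); (8,3,c); (8,4,c); added nodes 12, 13, 14, 15, 16, 17, 18; added edges (15,0,c); (15,12,c); (15,14,c); (16,3,c); (16,12,c); (16,13,c); (17,4,c); (17,13,c); (17,14,c); (18,12,c); (18,13,c); (18,14,c); result: nodes: 0:vx, 1:vx, 2:vx, 3:vx, 4:vx, 5:vx, 10:tri, 11:tri, 12:vx, 13:vx, 14:vx, 15:tri, 16:tri, 17:tri, 18:tri edges: (10,0,c); (10,1,c); (10,5,c); (11,1,c); (11,3,ck); (11,4,c); (11,5,c); (15,0,c); (15,12,c); (15,14,c); (16,3,c); (16,12,c); (16,13,c); (17,4,c); (17,13,c); (17,14,c); (18,12,c); (18,13,c); (18,14,c)
step 2: rule r1; match: 0->10, 1->0, 2->1, 3->5; deleted nodes 10; deleted edges (10,0,c); (10,1,c); (10,5,c); added nodes 19, 20, 21, 22, 23, 24, 25; added edges (22,0,c); (22,19,c); (22,21,c); (23,1,c); (23,19,c); (23,20,c); (24,5,c); (24,20,c); (24,21,c); (25,19,c); (25,20,c); (25,21,c); result: nodes: 0:vx, 1:vx, 2:vx, 3:vx, 4:vx, 5:vx, 11:tri, 12:vx, 13:vx, 14:vx, 15:tri, 16:tri, 17:tri, 18:tri, 19:vx, 20:vx, 21:vx, 22:tri, 23:tri, 24:tri, 25:tri edges: (11,1,c); (11,3,ck); (11,4,c); (11,5,c); (15,0,c); (15,12,c); (15,14,c); (16,3,c); (16,12,c); (16,13,c); (17,4,c); (17,13,c); (17,14,c); (18,12,c); (18,13,c); (18,14,c); (22,0,c); (22,19,c); (22,21,c); (23,1,c); (23,19,c); (23,20,c); (24,5,c); (24,20,c); (24,21,c); (25,19,c); (25,20,c); (25,21,c)
final:
nodes: 0:vx, 1:vx, 2:vx, 3:vx, 4:vx, 5:vx, 11:tri, 12:vx, 13:vx, 14:vx, 15:tri, 16:tri, 17:tri, 18:tri, 19:vx, 20:vx, 21:vx, 22:tri, 23:tri, 24:tri, 25:tri
edges: (11,1,c); (11,3,ck); (11,4,c); (11,5,c); (15,0,c); (15,12,c); (15,14,c); (16,3,c); (16,12,c); (16,13,c); (17,4,c); (17,13,c); (17,14,c); (18,12,c); (18,13,c); (18,14,c); (22,0,c); (22,19,c); (22,21,c); (23,1,c); (23,19,c); (23,20,c); (24,5,c); (24,20,c); (24,21,c); (25,19,c); (25,20,c); (25,21,c)


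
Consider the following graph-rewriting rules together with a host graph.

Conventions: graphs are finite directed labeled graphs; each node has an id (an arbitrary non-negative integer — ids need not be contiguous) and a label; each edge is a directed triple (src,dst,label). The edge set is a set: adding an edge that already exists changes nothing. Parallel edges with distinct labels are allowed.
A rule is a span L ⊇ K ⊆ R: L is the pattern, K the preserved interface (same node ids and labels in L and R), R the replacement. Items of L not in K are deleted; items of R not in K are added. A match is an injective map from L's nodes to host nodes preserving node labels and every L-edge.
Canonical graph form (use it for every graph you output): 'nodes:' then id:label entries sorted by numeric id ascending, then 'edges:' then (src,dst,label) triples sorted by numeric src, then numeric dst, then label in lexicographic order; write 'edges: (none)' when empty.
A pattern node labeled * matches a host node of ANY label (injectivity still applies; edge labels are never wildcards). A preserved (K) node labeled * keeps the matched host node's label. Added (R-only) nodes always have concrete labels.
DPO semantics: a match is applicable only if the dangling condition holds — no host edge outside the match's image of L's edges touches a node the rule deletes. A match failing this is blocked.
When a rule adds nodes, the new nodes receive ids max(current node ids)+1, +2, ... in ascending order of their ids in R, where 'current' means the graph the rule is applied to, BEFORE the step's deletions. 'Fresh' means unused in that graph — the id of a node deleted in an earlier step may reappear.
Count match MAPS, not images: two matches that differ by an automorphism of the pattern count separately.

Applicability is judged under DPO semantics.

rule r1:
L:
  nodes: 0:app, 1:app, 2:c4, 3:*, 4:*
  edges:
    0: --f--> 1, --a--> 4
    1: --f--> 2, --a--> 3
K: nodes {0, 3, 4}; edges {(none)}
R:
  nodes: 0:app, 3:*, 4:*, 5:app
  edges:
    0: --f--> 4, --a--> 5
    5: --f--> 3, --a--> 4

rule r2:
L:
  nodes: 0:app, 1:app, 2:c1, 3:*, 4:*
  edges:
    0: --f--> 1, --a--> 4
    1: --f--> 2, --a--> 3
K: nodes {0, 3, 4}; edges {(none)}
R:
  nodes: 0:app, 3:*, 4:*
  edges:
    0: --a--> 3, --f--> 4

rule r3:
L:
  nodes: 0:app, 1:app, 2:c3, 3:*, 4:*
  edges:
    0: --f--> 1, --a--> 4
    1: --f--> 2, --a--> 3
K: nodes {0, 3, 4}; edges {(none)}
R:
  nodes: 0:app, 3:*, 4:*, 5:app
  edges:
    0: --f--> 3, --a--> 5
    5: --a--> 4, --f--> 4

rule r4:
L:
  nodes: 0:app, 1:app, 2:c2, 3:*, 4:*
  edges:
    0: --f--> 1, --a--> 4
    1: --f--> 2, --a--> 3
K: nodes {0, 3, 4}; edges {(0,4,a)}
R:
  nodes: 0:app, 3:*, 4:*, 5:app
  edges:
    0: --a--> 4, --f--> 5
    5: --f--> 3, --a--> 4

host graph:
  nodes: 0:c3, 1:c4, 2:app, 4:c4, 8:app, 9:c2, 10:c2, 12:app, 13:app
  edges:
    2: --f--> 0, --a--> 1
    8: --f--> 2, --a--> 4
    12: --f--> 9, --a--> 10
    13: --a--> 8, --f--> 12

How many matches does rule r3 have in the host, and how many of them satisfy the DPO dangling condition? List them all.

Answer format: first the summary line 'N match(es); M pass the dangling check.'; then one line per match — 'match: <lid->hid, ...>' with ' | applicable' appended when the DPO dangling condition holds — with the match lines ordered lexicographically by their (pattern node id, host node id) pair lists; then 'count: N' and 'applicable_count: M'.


1 match(es); 1 pass the dangling check.
match: 0->8, 1->2, 2->0, 3->1, 4->4 | applicable
count: 1
applicable_count: 1


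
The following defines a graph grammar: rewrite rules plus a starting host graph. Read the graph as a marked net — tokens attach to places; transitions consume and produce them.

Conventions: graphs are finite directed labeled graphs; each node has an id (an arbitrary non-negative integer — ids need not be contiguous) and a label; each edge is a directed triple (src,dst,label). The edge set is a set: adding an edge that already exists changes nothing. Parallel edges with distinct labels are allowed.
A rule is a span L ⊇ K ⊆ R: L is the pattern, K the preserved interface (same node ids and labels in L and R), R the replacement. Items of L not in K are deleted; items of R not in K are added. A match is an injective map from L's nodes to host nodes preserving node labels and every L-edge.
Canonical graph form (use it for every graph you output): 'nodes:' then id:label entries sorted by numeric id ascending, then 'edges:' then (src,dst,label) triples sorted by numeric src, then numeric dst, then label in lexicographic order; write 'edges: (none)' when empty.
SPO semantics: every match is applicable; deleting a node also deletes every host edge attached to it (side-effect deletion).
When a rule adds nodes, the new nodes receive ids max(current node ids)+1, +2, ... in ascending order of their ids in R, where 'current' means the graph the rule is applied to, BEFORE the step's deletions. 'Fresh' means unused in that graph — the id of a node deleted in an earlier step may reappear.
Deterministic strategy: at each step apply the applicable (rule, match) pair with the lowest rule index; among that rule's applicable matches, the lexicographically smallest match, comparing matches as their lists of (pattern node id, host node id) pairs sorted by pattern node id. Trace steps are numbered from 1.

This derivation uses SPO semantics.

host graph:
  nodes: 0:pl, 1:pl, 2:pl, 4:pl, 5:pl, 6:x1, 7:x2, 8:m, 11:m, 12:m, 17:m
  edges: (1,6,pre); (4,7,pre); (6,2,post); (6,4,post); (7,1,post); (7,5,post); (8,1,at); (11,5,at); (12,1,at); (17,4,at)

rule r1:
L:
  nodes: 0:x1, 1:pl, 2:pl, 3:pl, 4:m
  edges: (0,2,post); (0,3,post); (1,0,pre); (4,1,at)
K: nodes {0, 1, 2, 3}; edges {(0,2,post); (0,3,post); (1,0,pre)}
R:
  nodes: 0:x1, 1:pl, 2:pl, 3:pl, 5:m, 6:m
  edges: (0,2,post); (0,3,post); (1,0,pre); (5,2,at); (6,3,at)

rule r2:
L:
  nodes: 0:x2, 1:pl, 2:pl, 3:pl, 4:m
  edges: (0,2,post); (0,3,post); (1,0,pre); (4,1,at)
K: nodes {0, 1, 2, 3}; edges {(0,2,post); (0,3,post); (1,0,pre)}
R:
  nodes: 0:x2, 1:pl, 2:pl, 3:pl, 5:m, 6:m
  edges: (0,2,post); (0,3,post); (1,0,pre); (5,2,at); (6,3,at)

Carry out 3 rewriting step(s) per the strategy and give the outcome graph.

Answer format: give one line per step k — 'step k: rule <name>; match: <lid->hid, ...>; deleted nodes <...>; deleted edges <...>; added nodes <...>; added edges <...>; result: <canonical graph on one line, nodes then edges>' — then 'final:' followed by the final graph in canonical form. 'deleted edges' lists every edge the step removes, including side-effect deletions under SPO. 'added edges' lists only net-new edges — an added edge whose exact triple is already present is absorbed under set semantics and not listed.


step 1: rule r1; match: 0->6, 1->1, 2->2, 3->4, 4->8; deleted nodes 8; deleted edges (8,1,at); added nodes 18, 19; added edges (18,2,at); (19,4,at); result: nodes: 0:pl, 1:pl, 2:pl, 4:pl, 5:pl, 6:x1, 7:x2, 11:m, 12:m, 17:m, 18:m, 19:m edges: (1,6,pre); (4,7,pre); (6,2,post); (6,4,post); (7,1,post); (7,5,post); (11,5,at); (12,1,at); (17,4,at); (18,2,at); (19,4,at)
step 2: rule r1; match: 0->6, 1->1, 2->2, 3->4, 4->12; deleted nodes 12; deleted edges (12,1,at); added nodes 20, 21; added edges (20,2,at); (21,4,at); result: nodes: 0:pl, 1:pl, 2:pl, 4:pl, 5:pl, 6:x1, 7:x2, 11:m, 17:m, 18:m, 19:m, 20:m, 21:m edges: (1,6,pre); (4,7,pre); (6,2,post); (6,4,post); (7,1,post); (7,5,post); (11,5,at); (17,4,at); (18,2,at); (19,4,at); (20,2,at); (21,4,at)
step 3: rule r2; match: 0->7, 1->4, 2->1, 3->5, 4->17; deleted nodes 17; deleted edges (17,4,at); added nodes 22, 23; added edges (22,1,at); (23,5,at); result: nodes: 0:pl, 1:pl, 2:pl, 4:pl, 5:pl, 6:x1, 7:x2, 11:m, 18:m, 19:m, 20:m, 21:m, 22:m, 23:m edges: (1,6,pre); (4,7,pre); (6,2,post); (6,4,post); (7,1,post); (7,5,post); (11,5,at); (18,2,at); (19,4,at); (20,2,at); (21,4,at); (22,1,at); (23,5,at)
final:
nodes: 0:pl, 1:pl, 2:pl, 4:pl, 5:pl, 6:x1, 7:x2, 11:m, 18:m, 19:m, 20:m, 21:m, 22:m, 23:m
edges: (1,6,pre); (4,7,pre); (6,2,post); (6,4,post); (7,1,post); (7,5,post); (11,5,at); (18,2,at); (19,4,at); (20,2,at); (21,4,at); (22,1,at); (23,5,at)


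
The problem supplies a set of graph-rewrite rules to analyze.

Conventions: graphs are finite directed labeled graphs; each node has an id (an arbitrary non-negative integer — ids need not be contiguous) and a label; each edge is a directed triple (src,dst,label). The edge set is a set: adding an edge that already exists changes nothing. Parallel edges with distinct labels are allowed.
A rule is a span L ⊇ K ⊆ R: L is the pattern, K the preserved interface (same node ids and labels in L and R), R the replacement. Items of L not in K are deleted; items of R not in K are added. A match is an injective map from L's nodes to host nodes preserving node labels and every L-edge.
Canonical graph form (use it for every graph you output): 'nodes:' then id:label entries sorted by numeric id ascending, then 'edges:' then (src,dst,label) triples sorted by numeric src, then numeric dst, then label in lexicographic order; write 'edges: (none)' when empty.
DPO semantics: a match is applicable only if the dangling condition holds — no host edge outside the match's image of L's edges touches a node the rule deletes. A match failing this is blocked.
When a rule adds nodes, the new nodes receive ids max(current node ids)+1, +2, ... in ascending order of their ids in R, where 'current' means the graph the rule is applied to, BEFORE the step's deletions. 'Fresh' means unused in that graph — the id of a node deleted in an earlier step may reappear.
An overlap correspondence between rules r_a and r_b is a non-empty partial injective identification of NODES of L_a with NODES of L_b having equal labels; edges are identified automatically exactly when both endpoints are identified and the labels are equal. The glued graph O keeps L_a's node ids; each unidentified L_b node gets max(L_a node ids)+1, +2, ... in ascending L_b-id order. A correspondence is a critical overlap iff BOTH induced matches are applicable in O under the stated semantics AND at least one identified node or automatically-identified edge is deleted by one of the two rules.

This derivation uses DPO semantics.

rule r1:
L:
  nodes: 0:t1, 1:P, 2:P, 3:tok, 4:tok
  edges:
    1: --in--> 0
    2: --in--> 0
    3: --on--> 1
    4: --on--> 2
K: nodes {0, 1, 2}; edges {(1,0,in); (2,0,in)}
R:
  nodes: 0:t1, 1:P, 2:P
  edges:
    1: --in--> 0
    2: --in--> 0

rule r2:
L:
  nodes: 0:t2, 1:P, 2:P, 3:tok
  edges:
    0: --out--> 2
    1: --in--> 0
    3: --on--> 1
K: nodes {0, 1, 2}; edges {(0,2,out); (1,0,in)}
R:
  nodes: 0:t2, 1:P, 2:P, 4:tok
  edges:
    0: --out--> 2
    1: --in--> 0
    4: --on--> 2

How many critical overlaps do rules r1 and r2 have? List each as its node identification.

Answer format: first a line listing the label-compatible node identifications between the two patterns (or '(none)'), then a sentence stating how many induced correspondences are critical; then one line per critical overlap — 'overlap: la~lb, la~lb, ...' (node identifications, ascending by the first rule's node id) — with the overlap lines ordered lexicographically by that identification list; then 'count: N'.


label-compatible node identifications between L(r1) and L(r2): 1~1, 1~2, 2~1, 2~2, 3~3, 4~3
4 of the induced correspondences are critical overlaps of r1 and r2.
overlap: 1~1, 2~2, 3~3
overlap: 1~1, 3~3
overlap: 1~2, 2~1, 4~3
overlap: 2~1, 4~3
count: 4


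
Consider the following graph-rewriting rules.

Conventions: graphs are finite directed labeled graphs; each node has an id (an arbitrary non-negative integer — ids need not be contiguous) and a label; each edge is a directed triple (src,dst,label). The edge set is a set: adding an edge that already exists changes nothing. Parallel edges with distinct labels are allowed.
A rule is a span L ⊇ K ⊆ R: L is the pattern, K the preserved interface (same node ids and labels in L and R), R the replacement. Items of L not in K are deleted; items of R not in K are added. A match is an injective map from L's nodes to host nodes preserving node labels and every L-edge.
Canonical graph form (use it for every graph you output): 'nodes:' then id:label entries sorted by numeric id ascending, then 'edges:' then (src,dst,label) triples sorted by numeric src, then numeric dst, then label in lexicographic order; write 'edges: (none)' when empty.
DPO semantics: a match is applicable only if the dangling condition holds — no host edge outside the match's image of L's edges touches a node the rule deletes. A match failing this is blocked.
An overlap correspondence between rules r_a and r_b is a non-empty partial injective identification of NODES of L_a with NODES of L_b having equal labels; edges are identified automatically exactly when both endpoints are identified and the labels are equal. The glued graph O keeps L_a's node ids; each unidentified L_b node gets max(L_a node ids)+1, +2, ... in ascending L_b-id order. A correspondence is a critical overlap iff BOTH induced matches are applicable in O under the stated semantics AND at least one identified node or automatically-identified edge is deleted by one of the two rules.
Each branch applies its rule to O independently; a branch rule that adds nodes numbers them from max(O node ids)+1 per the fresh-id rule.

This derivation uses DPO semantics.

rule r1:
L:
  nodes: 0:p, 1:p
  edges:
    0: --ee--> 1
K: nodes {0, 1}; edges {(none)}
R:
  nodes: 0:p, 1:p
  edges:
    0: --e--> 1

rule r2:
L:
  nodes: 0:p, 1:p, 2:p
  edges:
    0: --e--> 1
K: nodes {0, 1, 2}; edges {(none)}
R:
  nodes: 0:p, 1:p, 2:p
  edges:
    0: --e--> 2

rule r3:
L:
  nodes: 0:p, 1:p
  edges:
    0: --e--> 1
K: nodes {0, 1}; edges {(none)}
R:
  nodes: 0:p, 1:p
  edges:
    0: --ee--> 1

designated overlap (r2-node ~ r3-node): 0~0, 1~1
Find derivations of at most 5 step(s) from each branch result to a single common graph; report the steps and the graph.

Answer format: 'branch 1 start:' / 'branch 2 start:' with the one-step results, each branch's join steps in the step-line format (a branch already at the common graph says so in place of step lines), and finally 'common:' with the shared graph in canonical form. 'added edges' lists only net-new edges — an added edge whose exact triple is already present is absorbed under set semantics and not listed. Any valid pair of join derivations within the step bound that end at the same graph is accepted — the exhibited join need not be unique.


branch 1 start:
nodes: 0:p, 1:p, 2:p
edges: (0,2,e)
branch 2 start:
nodes: 0:p, 1:p, 2:p
edges: (0,1,ee)
branch 1 step 1: rule r2; match: 0->0, 1->2, 2->1; deleted nodes (none); deleted edges (0,2,e); added nodes (none); added edges (0,1,e); result: nodes: 0:p, 1:p, 2:p edges: (0,1,e)
branch 2 step 1: rule r1; match: 0->0, 1->1; deleted nodes (none); deleted edges (0,1,ee); added nodes (none); added edges (0,1,e); result: nodes: 0:p, 1:p, 2:p edges: (0,1,e)
common:
nodes: 0:p, 1:p, 2:p
edges: (0,1,e)


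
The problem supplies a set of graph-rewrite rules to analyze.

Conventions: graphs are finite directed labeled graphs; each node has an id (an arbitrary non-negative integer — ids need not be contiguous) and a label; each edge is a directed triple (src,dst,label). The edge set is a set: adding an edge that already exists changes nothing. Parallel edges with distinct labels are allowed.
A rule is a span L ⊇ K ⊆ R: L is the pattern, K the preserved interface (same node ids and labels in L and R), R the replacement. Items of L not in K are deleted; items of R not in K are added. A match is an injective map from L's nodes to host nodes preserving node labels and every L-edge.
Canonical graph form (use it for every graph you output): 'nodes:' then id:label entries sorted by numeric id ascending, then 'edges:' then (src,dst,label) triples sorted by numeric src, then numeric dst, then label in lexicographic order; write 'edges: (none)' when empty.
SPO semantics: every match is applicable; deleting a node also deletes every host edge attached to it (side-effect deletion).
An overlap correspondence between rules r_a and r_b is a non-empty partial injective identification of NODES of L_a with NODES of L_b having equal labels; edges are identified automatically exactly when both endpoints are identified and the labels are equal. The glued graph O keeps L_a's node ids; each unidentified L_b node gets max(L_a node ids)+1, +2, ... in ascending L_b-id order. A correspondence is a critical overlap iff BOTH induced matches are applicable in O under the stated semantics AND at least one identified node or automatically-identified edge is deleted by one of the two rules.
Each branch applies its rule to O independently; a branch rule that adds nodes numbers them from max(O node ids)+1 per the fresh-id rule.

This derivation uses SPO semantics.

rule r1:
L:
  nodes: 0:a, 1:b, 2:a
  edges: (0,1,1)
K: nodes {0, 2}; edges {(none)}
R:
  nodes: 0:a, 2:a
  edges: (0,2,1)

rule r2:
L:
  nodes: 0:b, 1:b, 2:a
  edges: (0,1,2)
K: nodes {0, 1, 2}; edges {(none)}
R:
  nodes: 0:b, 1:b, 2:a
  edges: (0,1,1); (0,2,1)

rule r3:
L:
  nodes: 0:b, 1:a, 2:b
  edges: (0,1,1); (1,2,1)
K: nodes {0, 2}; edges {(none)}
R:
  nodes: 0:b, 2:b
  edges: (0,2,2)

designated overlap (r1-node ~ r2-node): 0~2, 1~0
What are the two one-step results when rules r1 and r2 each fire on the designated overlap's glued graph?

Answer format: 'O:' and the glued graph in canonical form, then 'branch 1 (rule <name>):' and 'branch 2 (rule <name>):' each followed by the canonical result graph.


O:
nodes: 0:a, 1:b, 2:a, 3:b
edges: (0,1,1); (1,3,2)
branch 1 (rule r1):
nodes: 0:a, 2:a, 3:b
edges: (0,2,1)
branch 2 (rule r2):
nodes: 0:a, 1:b, 2:a, 3:b
edges: (0,1,1); (1,0,1); (1,3,1)


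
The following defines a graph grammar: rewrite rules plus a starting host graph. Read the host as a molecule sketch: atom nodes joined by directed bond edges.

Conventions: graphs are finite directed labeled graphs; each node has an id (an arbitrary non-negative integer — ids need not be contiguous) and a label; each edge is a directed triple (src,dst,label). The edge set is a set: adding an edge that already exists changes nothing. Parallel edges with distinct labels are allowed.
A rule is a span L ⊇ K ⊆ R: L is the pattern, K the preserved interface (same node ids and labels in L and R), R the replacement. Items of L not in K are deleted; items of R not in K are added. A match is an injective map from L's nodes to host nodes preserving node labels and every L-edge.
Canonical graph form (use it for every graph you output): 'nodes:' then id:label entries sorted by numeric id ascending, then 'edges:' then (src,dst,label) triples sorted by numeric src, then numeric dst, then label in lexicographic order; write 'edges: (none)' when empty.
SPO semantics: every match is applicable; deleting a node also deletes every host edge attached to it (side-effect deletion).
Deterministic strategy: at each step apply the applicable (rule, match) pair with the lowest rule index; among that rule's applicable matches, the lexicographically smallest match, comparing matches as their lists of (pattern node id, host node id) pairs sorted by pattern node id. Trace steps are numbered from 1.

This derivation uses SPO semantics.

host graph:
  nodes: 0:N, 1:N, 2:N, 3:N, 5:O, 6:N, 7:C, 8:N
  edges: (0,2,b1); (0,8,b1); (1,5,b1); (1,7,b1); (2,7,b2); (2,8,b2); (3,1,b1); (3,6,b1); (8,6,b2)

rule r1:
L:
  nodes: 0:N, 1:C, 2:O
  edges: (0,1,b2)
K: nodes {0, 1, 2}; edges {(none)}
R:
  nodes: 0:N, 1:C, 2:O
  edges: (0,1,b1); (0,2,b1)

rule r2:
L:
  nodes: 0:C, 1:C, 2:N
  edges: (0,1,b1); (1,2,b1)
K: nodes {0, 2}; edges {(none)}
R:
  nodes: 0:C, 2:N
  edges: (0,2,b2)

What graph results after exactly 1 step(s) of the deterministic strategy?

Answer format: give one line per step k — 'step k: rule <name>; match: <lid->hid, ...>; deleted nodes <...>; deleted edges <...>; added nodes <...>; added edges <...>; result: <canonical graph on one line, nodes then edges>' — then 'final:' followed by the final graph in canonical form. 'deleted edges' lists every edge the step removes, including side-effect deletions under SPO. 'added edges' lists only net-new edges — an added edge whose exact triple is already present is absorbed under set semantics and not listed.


step 1: rule r1; match: 0->2, 1->7, 2->5; deleted nodes (none); deleted edges (2,7,b2); added nodes (none); added edges (2,5,b1); (2,7,b1); result: nodes: 0:N, 1:N, 2:N, 3:N, 5:O, 6:N, 7:C, 8:N edges: (0,2,b1); (0,8,b1); (1,5,b1); (1,7,b1); (2,5,b1); (2,7,b1); (2,8,b2); (3,1,b1); (3,6,b1); (8,6,b2)
final:
nodes: 0:N, 1:N, 2:N, 3:N, 5:O, 6:N, 7:C, 8:N
edges: (0,2,b1); (0,8,b1); (1,5,b1); (1,7,b1); (2,5,b1); (2,7,b1); (2,8,b2); (3,1,b1); (3,6,b1); (8,6,b2)


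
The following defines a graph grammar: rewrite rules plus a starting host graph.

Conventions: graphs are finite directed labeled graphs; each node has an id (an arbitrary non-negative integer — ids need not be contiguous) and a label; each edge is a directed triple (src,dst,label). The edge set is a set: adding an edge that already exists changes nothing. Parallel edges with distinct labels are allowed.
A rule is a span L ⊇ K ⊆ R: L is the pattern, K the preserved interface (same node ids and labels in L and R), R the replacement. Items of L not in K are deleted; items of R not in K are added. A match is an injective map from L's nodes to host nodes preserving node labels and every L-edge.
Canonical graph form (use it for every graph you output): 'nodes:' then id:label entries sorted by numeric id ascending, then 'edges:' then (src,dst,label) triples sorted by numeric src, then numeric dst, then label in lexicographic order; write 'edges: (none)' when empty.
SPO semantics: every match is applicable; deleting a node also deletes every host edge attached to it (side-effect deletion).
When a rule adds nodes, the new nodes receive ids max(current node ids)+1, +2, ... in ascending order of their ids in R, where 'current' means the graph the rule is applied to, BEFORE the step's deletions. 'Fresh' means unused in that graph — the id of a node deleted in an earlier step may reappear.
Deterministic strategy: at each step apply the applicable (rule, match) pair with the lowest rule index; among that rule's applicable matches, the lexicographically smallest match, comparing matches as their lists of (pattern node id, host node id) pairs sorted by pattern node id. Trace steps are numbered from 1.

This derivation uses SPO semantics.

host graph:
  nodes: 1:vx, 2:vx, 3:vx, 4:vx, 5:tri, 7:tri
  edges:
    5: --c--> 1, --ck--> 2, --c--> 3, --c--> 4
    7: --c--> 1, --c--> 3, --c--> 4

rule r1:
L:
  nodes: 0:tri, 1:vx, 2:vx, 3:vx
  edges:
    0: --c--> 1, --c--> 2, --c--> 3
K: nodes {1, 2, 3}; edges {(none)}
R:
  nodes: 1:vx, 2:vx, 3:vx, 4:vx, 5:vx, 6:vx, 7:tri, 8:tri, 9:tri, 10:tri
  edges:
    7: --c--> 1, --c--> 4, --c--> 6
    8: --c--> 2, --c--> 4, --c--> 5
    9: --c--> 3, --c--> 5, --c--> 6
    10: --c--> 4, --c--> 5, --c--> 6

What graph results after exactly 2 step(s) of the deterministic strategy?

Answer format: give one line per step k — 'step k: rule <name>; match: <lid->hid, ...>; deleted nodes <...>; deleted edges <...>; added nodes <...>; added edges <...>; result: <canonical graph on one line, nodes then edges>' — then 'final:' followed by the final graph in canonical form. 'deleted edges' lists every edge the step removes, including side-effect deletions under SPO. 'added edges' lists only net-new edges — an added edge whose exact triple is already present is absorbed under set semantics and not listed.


step 1: rule r1; match: 0->5, 1->1, 2->3, 3->4; deleted nodes 5; deleted edges (5,1,c); (5,2,ck); (5,3,c); (5,4,c); added nodes 8, 9, 10, 11, 12, 13, 14; added edges (11,1,c); (11,8,c); (11,10,c); (12,3,c); (12,8,c); (12,9,c); (13,4,c); (13,9,c); (13,10,c); (14,8,c); (14,9,c); (14,10,c); result: nodes: 1:vx, 2:vx, 3:vx, 4:vx, 7:tri, 8:vx, 9:vx, 10:vx, 11:tri, 12:tri, 13:tri, 14:tri edges: (7,1,c); (7,3,c); (7,4,c); (11,1,c); (11,8,c); (11,10,c); (12,3,c); (12,8,c); (12,9,c); (13,4,c); (13,9,c); (13,10,c); (14,8,c); (14,9,c); (14,10,c)
step 2: rule r1; match: 0->7, 1->1, 2->3, 3->4; deleted nodes 7; deleted edges (7,1,c); (7,3,c); (7,4,c); added nodes 15, 16, 17, 18, 19, 20, 21; added edges (18,1,c); (18,15,c); (18,17,c); (19,3,c); (19,15,c); (19,16,c); (20,4,c); (20,16,c); (20,17,c); (21,15,c); (21,16,c); (21,17,c); result: nodes: 1:vx, 2:vx, 3:vx, 4:vx, 8:vx, 9:vx, 10:vx, 11:tri, 12:tri, 13:tri, 14:tri, 15:vx, 16:vx, 17:vx, 18:tri, 19:tri, 20:tri, 21:tri edges: (11,1,c); (11,8,c); (11,10,c); (12,3,c); (12,8,c); (12,9,c); (13,4,c); (13,9,c); (13,10,c); (14,8,c); (14,9,c); (14,10,c); (18,1,c); (18,15,c); (18,17,c); (19,3,c); (19,15,c); (19,16,c); (20,4,c); (20,16,c); (20,17,c); (21,15,c); (21,16,c); (21,17,c)
final:
nodes: 1:vx, 2:vx, 3:vx, 4:vx, 8:vx, 9:vx, 10:vx, 11:tri, 12:tri, 13:tri, 14:tri, 15:vx, 16:vx, 17:vx, 18:tri, 19:tri, 20:tri, 21:tri
edges: (11,1,c); (11,8,c); (11,10,c); (12,3,c); (12,8,c); (12,9,c); (13,4,c); (13,9,c); (13,10,c); (14,8,c); (14,9,c); (14,10,c); (18,1,c); (18,15,c); (18,17,c); (19,3,c); (19,15,c); (19,16,c); (20,4,c); (20,16,c); (20,17,c); (21,15,c); (21,16,c); (21,17,c)


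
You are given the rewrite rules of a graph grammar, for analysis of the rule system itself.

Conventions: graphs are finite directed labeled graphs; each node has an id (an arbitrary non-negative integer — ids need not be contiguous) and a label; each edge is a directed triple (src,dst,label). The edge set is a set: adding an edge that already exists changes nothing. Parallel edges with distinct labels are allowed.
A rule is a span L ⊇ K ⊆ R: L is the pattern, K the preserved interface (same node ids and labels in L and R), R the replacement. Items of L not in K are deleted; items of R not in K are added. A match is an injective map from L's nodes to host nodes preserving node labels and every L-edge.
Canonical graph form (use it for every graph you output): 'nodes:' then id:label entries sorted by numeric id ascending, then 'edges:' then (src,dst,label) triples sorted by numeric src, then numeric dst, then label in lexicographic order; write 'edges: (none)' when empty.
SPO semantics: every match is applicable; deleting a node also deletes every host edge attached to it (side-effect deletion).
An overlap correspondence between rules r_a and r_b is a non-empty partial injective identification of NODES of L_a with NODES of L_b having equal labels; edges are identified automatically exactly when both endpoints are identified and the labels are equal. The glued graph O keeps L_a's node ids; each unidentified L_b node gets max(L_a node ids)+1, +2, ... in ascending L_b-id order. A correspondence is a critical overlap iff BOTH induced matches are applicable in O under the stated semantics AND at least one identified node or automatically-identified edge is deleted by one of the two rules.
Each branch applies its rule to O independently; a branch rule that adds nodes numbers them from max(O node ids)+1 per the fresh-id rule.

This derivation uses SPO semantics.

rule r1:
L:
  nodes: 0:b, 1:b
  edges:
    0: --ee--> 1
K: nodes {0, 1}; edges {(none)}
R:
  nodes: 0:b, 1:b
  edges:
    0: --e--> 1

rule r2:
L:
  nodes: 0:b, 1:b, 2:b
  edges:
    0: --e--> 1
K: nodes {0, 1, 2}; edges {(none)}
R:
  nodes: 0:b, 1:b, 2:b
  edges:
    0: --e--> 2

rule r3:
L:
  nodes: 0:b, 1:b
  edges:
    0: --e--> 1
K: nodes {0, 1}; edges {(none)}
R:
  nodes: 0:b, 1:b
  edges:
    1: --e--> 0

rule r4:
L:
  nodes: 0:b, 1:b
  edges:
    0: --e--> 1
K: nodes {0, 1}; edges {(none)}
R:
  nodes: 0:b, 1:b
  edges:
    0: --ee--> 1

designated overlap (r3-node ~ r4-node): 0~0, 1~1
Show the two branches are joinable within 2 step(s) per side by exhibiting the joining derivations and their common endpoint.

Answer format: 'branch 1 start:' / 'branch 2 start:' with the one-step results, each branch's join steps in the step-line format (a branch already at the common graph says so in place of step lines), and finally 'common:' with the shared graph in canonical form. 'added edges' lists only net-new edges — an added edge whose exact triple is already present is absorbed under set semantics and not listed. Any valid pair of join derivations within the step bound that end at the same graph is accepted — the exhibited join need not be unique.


branch 1 start:
nodes: 0:b, 1:b
edges: (1,0,e)
branch 2 start:
nodes: 0:b, 1:b
edges: (0,1,ee)
branch 1 step 1: rule r3; match: 0->1, 1->0; deleted nodes (none); deleted edges (1,0,e); added nodes (none); added edges (0,1,e); result: nodes: 0:b, 1:b edges: (0,1,e)
branch 2 step 1: rule r1; match: 0->0, 1->1; deleted nodes (none); deleted edges (0,1,ee); added nodes (none); added edges (0,1,e); result: nodes: 0:b, 1:b edges: (0,1,e)
common:
nodes: 0:b, 1:b
edges: (0,1,e)


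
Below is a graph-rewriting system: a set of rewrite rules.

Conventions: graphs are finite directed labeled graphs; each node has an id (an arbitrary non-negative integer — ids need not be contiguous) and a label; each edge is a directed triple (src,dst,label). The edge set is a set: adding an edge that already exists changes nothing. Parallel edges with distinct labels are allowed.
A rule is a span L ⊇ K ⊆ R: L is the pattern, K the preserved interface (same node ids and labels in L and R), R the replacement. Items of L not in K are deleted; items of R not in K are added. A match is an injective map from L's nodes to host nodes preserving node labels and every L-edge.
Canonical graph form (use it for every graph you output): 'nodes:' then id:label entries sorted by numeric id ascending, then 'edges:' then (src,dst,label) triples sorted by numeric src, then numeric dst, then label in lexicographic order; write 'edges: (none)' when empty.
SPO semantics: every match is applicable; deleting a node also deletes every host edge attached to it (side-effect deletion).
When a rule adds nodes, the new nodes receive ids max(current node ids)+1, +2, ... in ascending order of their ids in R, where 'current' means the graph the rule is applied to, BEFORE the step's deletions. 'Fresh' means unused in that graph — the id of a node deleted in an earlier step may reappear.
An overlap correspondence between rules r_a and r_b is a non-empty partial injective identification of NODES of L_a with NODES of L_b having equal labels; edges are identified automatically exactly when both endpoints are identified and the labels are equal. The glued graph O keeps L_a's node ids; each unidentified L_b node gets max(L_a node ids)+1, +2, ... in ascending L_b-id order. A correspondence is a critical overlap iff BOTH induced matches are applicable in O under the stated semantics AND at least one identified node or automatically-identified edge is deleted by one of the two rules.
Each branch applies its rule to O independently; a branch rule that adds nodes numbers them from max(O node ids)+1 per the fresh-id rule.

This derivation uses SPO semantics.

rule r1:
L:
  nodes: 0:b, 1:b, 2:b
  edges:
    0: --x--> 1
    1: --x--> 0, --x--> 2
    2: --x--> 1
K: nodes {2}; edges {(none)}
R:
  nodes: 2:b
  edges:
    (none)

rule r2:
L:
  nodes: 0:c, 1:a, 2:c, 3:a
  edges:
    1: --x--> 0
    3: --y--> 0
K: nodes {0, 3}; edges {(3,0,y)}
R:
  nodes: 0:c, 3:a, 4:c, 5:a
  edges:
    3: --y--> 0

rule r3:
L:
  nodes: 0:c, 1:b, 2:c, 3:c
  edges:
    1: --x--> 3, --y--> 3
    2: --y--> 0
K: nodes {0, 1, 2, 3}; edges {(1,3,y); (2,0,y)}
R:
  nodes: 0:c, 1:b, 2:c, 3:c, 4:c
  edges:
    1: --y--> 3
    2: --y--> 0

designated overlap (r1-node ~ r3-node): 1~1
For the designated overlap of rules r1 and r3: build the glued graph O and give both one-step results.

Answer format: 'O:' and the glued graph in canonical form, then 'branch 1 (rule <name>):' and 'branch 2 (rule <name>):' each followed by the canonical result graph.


O:
nodes: 0:b, 1:b, 2:b, 3:c, 4:c, 5:c
edges: (0,1,x); (1,0,x); (1,2,x); (1,5,x); (1,5,y); (2,1,x); (4,3,y)
branch 1 (rule r1):
nodes: 2:b, 3:c, 4:c, 5:c
edges: (4,3,y)
branch 2 (rule r3):
nodes: 0:b, 1:b, 2:b, 3:c, 4:c, 5:c, 6:c
edges: (0,1,x); (1,0,x); (1,2,x); (1,5,y); (2,1,x); (4,3,y)


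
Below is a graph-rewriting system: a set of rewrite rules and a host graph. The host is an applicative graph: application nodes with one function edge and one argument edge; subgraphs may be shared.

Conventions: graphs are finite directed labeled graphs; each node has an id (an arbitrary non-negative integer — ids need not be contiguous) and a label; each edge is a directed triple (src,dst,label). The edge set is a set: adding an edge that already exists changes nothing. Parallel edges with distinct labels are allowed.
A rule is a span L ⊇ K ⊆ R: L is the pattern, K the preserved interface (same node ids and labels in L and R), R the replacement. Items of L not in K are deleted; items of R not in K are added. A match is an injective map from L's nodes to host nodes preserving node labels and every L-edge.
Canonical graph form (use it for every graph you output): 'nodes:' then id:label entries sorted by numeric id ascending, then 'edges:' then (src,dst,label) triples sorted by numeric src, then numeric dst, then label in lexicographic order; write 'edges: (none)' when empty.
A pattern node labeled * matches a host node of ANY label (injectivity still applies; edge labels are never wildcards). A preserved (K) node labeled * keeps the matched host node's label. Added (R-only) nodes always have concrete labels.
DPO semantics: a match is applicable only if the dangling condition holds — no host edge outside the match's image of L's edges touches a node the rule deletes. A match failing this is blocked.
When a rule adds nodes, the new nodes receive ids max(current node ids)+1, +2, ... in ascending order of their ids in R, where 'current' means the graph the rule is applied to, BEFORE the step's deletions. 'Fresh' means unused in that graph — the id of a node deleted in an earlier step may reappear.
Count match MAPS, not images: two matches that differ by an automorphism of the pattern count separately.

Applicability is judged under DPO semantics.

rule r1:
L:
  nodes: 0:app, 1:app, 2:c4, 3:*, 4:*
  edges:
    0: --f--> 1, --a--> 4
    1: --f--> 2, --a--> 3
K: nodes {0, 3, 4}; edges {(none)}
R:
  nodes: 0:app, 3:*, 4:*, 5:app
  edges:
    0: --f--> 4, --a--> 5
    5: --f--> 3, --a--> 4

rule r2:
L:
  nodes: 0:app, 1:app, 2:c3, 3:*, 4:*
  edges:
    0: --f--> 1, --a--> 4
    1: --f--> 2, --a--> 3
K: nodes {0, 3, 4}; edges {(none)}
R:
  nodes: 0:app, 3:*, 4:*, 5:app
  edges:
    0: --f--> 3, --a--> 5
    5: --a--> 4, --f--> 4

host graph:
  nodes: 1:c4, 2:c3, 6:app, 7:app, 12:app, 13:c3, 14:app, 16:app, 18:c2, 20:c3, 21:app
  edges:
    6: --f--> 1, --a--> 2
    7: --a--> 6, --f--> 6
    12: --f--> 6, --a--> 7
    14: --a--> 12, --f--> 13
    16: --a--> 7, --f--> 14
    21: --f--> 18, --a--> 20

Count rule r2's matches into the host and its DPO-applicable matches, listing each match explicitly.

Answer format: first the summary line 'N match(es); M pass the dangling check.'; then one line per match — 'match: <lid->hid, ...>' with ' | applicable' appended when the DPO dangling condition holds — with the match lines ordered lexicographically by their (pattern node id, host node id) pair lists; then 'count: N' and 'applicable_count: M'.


1 match(es); 1 pass the dangling check.
match: 0->16, 1->14, 2->13, 3->12, 4->7 | applicable
count: 1
applicable_count: 1


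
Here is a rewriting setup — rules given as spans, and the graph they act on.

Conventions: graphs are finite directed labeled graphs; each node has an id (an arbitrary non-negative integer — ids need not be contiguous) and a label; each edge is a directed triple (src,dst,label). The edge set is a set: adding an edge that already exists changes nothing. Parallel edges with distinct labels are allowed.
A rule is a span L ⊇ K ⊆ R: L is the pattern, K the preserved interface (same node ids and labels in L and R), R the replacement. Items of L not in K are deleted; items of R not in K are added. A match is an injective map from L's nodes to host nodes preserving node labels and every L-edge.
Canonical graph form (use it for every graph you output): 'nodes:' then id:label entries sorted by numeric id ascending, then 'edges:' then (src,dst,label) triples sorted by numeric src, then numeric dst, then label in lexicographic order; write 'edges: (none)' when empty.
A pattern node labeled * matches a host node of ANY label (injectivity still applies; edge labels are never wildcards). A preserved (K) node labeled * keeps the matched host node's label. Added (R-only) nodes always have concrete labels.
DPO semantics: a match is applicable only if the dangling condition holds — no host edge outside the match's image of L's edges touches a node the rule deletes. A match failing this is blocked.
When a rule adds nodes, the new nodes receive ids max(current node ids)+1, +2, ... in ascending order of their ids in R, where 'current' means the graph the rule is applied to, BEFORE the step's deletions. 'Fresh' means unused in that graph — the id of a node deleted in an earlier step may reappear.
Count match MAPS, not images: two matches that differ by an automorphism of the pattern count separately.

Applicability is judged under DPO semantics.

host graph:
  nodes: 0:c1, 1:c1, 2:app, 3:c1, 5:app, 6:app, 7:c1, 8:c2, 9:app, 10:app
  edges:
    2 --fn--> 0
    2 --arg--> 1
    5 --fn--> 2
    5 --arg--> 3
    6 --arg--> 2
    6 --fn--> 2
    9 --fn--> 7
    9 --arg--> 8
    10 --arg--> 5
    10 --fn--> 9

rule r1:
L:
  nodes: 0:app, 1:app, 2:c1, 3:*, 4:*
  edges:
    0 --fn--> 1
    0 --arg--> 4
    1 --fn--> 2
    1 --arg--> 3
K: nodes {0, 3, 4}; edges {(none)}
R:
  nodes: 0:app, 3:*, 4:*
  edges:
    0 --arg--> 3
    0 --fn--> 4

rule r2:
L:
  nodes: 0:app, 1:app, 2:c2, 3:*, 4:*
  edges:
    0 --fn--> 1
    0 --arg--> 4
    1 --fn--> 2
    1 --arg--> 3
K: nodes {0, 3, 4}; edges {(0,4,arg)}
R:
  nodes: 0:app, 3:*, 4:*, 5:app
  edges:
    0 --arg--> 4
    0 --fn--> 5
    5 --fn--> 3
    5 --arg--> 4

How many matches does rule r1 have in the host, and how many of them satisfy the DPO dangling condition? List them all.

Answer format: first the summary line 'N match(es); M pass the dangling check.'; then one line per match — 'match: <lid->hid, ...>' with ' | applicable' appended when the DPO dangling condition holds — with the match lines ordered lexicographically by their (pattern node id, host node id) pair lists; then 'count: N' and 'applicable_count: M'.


2 match(es); 1 pass the dangling check.
match: 0->5, 1->2, 2->0, 3->1, 4->3
match: 0->10, 1->9, 2->7, 3->8, 4->5 | applicable
count: 2
applicable_count: 1
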